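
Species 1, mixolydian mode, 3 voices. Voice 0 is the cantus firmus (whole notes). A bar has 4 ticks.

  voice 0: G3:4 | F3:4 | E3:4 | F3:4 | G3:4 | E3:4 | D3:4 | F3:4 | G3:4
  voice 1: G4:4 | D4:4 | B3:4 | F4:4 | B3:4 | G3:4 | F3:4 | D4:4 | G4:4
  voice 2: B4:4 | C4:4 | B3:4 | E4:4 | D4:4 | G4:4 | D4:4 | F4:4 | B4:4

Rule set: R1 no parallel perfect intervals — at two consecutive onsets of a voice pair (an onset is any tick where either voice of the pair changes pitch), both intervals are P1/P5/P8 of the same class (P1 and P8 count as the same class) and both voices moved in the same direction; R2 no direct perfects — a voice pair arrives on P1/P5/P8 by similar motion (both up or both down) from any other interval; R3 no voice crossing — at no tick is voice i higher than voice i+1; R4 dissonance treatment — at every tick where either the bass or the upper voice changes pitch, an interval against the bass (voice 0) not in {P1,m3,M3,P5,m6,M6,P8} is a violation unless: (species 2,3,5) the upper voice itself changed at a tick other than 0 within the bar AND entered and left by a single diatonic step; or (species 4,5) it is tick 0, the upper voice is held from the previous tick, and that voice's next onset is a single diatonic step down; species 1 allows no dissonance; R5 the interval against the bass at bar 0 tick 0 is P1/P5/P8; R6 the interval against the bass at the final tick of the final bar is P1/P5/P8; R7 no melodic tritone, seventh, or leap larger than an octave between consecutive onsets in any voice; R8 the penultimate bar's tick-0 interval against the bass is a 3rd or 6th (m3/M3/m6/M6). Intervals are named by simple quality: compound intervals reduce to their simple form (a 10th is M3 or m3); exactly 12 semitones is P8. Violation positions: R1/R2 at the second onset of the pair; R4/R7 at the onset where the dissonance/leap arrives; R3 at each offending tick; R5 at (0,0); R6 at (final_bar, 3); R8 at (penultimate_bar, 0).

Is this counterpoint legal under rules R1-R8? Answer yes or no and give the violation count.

No (24 violations)

bar 0: v0=G3 v1=G4 v2=B4 (M3)
bar 1: v0=F3 v1=D4 v2=C4 (P5)
bar 2: v0=E3 v1=B3 v2=B3 (P5)
bar 3: v0=F3 v1=F4 v2=E4 (M7)
bar 4: v0=G3 v1=B3 v2=D4 (P5)
bar 5: v0=E3 v1=G3 v2=G4 (m3)
bar 6: v0=D3 v1=F3 v2=D4 (P8)
bar 7: v0=F3 v1=D4 v2=F4 (P8)
bar 8: v0=G3 v1=G4 v2=B4 (M3)
  R5 @ bar0.0: opens on M3
  R2 @ bar1.0: G3/B4 M3 -> F3/C4 P5 similar
  R3 @ bar1.0: D4 above C4
  R7 @ bar1.0: B4->C4 leap 11st
  R3 @ bar1.1: D4 above C4
  R3 @ bar1.2: D4 above C4
  R3 @ bar1.3: D4 above C4
  R1 @ bar2.0: F3/C4 P5 -> E3/B3 P5 similar
  R2 @ bar2.0: F3/D4 M6 -> E3/B3 P5 similar
  R2 @ bar2.0: D4/C4 M2 -> B3/B3 P1 similar
  R2 @ bar3.0: E3/B3 P5 -> F3/F4 P8 similar
  R3 @ bar3.0: F4 above E4
  R4 @ bar3.0: F3/E4 M7 untreated
  R7 @ bar3.0: B3->F4 leap 6st
  R3 @ bar3.1: F4 above E4
  R3 @ bar3.2: F4 above E4
  R3 @ bar3.3: F4 above E4
  R7 @ bar4.0: F4->B3 leap 6st
  R2 @ bar6.0: E3/G4 m3 -> D3/D4 P8 similar
  R1 @ bar7.0: D3/D4 P8 -> F3/F4 P8 similar
  R8 @ bar7.0: penult P8 not 3rd/6th
  R2 @ bar8.0: F3/D4 M6 -> G3/G4 P8 similar
  R7 @ bar8.0: F4->B4 leap 6st
  R6 @ bar8.3: closes on M3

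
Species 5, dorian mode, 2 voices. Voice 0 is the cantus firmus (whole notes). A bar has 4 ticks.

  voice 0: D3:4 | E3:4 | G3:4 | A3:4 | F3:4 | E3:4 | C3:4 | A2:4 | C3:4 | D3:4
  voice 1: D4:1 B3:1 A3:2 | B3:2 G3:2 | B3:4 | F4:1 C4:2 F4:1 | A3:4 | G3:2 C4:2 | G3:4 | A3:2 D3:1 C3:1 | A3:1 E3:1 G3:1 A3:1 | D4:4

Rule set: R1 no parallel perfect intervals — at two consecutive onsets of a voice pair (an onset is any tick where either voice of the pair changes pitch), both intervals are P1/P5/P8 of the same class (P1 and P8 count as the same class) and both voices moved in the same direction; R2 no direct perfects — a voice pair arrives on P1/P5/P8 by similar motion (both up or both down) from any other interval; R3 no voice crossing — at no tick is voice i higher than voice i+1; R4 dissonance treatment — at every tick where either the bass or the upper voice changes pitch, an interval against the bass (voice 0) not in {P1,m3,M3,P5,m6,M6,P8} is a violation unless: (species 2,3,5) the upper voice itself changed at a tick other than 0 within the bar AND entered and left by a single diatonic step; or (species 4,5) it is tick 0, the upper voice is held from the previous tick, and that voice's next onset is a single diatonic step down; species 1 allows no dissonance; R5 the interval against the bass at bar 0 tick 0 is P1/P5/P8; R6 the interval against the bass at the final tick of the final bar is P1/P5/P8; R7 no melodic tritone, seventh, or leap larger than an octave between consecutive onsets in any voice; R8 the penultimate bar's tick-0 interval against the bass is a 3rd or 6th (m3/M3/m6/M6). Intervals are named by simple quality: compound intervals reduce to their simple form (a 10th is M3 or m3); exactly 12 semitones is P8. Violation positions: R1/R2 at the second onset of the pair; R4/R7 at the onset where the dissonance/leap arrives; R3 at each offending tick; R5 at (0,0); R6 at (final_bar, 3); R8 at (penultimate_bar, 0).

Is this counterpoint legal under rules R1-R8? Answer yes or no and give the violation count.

bar 0: v0=D3 v1=D4 (P8)
bar 1: v0=E3 v1=B3 (P5)
bar 2: v0=G3 v1=B3 (M3)
bar 3: v0=A3 v1=F4 (m6)
bar 4: v0=F3 v1=A3 (M3)
bar 5: v0=E3 v1=G3 (m3)
bar 6: v0=C3 v1=G3 (P5)
bar 7: v0=A2 v1=A3 (P8)
bar 8: v0=C3 v1=A3 (M6)
bar 9: v0=D3 v1=D4 (P8)
  R1 @ bar1.0: D3/A3 P5 -> E3/B3 P5 similar
  R7 @ bar3.0: B3->F4 leap 6st
  R2 @ bar6.0: E3/C4 m6 -> C3/G3 P5 similar
  R4 @ bar7.2: A2/D3 P4 untreated
  R2 @ bar9.0: C3/A3 M6 -> D3/D4 P8 similar

No (5 violations)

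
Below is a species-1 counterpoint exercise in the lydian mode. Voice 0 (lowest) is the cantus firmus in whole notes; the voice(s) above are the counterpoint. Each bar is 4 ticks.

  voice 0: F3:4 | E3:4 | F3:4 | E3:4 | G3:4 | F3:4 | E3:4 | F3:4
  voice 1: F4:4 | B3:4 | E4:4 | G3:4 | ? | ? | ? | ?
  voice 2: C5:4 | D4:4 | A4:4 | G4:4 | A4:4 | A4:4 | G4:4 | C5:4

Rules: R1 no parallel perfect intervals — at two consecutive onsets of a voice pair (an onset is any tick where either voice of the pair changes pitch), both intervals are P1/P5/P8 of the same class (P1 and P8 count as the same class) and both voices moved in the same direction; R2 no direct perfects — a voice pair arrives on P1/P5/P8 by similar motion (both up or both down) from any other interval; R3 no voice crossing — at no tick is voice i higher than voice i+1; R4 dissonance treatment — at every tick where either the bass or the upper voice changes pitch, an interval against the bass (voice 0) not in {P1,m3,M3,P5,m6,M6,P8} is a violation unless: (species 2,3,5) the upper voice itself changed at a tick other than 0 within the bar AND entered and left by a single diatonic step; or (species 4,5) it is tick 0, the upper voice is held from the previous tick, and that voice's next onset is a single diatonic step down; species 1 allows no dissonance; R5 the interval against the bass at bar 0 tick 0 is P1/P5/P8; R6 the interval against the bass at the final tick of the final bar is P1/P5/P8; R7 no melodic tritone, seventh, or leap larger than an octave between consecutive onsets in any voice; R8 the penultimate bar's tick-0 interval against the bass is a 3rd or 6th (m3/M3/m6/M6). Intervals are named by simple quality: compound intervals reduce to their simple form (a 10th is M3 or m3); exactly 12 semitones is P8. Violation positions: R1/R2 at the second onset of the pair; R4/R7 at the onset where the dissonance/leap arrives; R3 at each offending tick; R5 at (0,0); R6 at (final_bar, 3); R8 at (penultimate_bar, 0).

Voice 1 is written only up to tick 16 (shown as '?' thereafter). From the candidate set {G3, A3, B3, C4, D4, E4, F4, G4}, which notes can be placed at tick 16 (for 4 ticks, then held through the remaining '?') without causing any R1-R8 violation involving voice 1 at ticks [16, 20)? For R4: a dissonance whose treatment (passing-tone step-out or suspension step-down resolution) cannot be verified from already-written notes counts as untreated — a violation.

G3: legal
A3: violates R1,R4
B3: legal
C4: violates R4
D4: violates R2
E4: legal
F4: violates R4,R7
G4: violates R2

{B3, E4, G3}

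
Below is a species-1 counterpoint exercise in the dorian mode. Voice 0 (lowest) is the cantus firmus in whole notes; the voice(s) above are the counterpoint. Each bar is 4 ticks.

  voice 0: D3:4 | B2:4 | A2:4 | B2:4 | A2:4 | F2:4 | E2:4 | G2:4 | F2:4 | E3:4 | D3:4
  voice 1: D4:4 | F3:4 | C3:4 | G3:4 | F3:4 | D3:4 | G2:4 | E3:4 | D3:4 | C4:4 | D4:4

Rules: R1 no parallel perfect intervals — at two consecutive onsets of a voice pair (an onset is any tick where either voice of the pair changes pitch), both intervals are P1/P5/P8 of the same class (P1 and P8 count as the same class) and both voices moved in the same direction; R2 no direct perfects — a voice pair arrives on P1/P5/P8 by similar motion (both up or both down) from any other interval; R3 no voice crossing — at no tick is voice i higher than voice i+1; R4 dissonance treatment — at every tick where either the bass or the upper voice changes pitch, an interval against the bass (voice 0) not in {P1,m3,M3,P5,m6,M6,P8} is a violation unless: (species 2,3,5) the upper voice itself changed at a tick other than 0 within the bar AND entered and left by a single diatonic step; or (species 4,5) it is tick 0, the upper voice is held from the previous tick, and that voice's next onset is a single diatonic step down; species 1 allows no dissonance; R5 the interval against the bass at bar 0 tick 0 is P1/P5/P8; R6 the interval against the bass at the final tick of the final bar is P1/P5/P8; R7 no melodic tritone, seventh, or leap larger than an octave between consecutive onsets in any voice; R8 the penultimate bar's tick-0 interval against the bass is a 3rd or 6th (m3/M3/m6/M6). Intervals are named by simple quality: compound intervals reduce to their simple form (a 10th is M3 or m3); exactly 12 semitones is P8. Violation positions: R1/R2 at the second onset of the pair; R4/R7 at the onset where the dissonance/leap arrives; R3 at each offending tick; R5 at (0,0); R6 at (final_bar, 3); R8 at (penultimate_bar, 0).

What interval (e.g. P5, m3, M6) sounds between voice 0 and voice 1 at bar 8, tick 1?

M6

voice 0=F2 voice 1=D3 -> M6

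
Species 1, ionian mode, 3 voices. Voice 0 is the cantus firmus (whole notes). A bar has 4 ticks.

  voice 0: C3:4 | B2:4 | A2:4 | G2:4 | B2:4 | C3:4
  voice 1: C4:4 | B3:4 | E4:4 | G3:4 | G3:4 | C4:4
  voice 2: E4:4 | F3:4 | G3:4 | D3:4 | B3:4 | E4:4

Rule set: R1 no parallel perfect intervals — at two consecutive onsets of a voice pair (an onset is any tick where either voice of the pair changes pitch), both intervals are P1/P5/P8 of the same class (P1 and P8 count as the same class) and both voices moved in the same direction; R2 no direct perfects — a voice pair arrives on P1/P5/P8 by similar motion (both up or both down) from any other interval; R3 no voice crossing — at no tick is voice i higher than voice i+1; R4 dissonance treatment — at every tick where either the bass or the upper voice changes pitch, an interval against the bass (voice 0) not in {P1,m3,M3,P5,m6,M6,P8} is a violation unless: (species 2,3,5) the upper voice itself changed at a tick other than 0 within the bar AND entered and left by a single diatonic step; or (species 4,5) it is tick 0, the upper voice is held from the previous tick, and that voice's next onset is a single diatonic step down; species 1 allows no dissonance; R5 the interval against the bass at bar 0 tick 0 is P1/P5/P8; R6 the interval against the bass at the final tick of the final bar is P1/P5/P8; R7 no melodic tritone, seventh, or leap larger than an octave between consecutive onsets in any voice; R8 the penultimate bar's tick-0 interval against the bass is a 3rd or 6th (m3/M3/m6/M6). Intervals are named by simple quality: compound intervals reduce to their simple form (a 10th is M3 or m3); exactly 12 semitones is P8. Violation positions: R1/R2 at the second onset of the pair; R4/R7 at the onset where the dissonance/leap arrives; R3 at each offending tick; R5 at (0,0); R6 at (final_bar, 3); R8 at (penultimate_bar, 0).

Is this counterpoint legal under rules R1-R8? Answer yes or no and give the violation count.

bar 0: v0=C3 v1=C4 v2=E4 (M3)
bar 1: v0=B2 v1=B3 v2=F3 (TT)
bar 2: v0=A2 v1=E4 v2=G3 (m7)
bar 3: v0=G2 v1=G3 v2=D3 (P5)
bar 4: v0=B2 v1=G3 v2=B3 (P8)
bar 5: v0=C3 v1=C4 v2=E4 (M3)
  R5 @ bar0.0: opens on M3
  R1 @ bar1.0: C3/C4 P8 -> B2/B3 P8 similar
  R3 @ bar1.0: B3 above F3
  R4 @ bar1.0: B2/F3 TT untreated
  R7 @ bar1.0: E4->F3 leap 11st
  R3 @ bar1.1: B3 above F3
  R3 @ bar1.2: B3 above F3
  R3 @ bar1.3: B3 above F3
  R3 @ bar2.0: E4 above G3
  R4 @ bar2.0: A2/G3 m7 untreated
  R3 @ bar2.1: E4 above G3
  R3 @ bar2.2: E4 above G3
  R3 @ bar2.3: E4 above G3
  R2 @ bar3.0: A2/E4 P5 -> G2/G3 P8 similar
  R2 @ bar3.0: A2/G3 m7 -> G2/D3 P5 similar
  R3 @ bar3.0: G3 above D3
  R3 @ bar3.1: G3 above D3
  R3 @ bar3.2: G3 above D3
  R3 @ bar3.3: G3 above D3
  R2 @ bar4.0: G2/D3 P5 -> B2/B3 P8 similar
  R8 @ bar4.0: penult P8 not 3rd/6th
  R2 @ bar5.0: B2/G3 m6 -> C3/C4 P8 similar
  R6 @ bar5.3: closes on M3

No (23 violations)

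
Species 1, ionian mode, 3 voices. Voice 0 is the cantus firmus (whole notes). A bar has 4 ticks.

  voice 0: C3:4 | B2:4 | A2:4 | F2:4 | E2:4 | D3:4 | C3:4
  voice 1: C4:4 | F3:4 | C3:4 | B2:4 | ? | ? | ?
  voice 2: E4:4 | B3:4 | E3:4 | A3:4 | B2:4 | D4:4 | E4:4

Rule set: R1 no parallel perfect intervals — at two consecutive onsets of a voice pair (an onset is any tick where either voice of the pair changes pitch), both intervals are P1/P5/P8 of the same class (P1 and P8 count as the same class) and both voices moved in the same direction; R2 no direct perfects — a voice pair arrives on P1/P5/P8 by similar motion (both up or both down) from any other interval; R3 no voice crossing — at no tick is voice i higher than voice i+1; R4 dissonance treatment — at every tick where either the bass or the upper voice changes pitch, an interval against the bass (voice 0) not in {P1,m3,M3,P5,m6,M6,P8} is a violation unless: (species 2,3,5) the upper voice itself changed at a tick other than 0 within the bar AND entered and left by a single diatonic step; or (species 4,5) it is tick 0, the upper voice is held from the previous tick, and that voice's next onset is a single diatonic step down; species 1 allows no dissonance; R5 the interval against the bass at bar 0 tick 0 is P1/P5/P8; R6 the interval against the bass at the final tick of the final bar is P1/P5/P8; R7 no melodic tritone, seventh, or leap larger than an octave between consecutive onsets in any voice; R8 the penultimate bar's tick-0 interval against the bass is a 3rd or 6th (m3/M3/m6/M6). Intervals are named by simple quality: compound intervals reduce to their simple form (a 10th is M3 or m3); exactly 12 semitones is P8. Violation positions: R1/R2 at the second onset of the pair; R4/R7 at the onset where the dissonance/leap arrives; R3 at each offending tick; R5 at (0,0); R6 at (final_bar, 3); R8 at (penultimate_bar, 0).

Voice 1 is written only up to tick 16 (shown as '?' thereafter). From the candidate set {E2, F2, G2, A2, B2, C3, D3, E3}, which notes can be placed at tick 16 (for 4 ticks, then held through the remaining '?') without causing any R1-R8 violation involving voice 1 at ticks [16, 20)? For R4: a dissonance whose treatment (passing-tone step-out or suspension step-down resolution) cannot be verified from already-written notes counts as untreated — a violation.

E2: violates R2
F2: violates R4,R7
G2: legal
A2: violates R4
B2: legal
C3: violates R3
D3: violates R3,R4
E3: violates R3

{B2, G2}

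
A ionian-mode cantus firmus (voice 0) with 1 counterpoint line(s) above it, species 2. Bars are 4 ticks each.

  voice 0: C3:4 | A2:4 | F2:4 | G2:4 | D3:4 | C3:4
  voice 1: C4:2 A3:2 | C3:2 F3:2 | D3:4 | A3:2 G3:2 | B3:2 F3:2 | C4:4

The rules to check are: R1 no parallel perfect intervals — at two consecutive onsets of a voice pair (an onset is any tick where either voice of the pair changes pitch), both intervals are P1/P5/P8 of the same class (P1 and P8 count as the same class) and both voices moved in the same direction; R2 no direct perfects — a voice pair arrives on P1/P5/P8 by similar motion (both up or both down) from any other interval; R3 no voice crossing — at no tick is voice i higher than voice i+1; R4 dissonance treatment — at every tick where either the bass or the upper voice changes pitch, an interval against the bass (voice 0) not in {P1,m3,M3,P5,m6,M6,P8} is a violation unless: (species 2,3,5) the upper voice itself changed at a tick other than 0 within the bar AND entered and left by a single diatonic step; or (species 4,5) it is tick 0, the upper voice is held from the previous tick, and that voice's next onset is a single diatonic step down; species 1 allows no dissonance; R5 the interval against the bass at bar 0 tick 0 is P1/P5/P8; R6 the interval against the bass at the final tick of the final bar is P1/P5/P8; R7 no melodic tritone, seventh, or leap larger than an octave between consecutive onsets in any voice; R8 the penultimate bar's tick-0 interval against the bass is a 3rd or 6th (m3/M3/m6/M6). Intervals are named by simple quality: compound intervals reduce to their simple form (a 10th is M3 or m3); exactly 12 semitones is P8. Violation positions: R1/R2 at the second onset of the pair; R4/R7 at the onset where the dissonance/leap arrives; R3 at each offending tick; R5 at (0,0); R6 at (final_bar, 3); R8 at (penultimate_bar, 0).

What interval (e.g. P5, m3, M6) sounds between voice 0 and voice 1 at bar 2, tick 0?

voice 0=F2 voice 1=D3 -> M6

M6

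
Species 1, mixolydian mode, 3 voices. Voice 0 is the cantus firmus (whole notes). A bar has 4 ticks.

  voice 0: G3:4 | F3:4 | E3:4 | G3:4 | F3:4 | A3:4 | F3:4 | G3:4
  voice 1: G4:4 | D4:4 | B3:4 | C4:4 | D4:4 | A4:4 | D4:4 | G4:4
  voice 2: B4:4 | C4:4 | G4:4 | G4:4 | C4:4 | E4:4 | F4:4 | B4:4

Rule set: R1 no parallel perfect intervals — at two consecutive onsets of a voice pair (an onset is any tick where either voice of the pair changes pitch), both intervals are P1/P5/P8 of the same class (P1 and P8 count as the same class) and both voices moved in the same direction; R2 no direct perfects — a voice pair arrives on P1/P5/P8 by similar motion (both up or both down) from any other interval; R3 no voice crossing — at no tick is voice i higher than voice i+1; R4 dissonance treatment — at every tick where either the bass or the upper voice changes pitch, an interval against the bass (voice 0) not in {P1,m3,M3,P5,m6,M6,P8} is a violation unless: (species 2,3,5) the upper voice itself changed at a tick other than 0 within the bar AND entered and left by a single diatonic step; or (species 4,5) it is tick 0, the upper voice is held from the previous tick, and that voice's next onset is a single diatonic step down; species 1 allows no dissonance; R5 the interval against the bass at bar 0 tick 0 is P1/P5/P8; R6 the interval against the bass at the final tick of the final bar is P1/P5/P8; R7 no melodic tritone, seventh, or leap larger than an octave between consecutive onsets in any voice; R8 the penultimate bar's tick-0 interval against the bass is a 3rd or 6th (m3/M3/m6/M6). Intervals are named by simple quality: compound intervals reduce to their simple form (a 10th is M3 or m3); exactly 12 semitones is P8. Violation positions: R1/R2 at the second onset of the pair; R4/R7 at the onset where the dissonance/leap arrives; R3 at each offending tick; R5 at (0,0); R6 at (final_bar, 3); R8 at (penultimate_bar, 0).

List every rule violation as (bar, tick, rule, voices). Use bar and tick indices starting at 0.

bar 0: v0=G3 v1=G4 v2=B4 downbeat M3
bar 1: v0=F3 v1=D4 v2=C4 downbeat P5
bar 2: v0=E3 v1=B3 v2=G4 downbeat m3
bar 3: v0=G3 v1=C4 v2=G4 downbeat P8
bar 4: v0=F3 v1=D4 v2=C4 downbeat P5
bar 5: v0=A3 v1=A4 v2=E4 downbeat P5
bar 6: v0=F3 v1=D4 v2=F4 downbeat P8
bar 7: v0=G3 v1=G4 v2=B4 downbeat M3
  -> R5 @ bar 0 tick 0 v(0, 2): opens on M3
  -> R2 @ bar 1 tick 0 v(0, 2): G3/B4 M3 -> F3/C4 P5 similar
  -> R3 @ bar 1 tick 0 v(1, 2): D4 above C4
  -> R7 @ bar 1 tick 0 v(2,): B4->C4 leap 11st
  -> R3 @ bar 1 tick 1 v(1, 2): D4 above C4
  -> R3 @ bar 1 tick 2 v(1, 2): D4 above C4
  -> R3 @ bar 1 tick 3 v(1, 2): D4 above C4
  -> R2 @ bar 2 tick 0 v(0, 1): F3/D4 M6 -> E3/B3 P5 similar
  -> R4 @ bar 3 tick 0 v(0, 1): G3/C4 P4 untreated
  -> R2 @ bar 4 tick 0 v(0, 2): G3/G4 P8 -> F3/C4 P5 similar
  -> R3 @ bar 4 tick 0 v(1, 2): D4 above C4
  -> R3 @ bar 4 tick 1 v(1, 2): D4 above C4
  -> R3 @ bar 4 tick 2 v(1, 2): D4 above C4
  -> R3 @ bar 4 tick 3 v(1, 2): D4 above C4
  -> R1 @ bar 5 tick 0 v(0, 2): F3/C4 P5 -> A3/E4 P5 similar
  -> R2 @ bar 5 tick 0 v(0, 1): F3/D4 M6 -> A3/A4 P8 similar
  -> R3 @ bar 5 tick 0 v(1, 2): A4 above E4
  -> R3 @ bar 5 tick 1 v(1, 2): A4 above E4
  -> R3 @ bar 5 tick 2 v(1, 2): A4 above E4
  -> R3 @ bar 5 tick 3 v(1, 2): A4 above E4
  -> R8 @ bar 6 tick 0 v(0, 2): penult P8 not 3rd/6th
  -> R2 @ bar 7 tick 0 v(0, 1): F3/D4 M6 -> G3/G4 P8 similar
  -> R7 @ bar 7 tick 0 v(2,): F4->B4 leap 6st
  -> R6 @ bar 7 tick 3 v(0, 2): closes on M3

(0, 0, R5, (0, 2))
(1, 0, R2, (0, 2))
(1, 0, R3, (1, 2))
(1, 0, R7, (2,))
(1, 1, R3, (1, 2))
(1, 2, R3, (1, 2))
(1, 3, R3, (1, 2))
(2, 0, R2, (0, 1))
(3, 0, R4, (0, 1))
(4, 0, R2, (0, 2))
(4, 0, R3, (1, 2))
(4, 1, R3, (1, 2))
(4, 2, R3, (1, 2))
(4, 3, R3, (1, 2))
(5, 0, R1, (0, 2))
(5, 0, R2, (0, 1))
(5, 0, R3, (1, 2))
(5, 1, R3, (1, 2))
(5, 2, R3, (1, 2))
(5, 3, R3, (1, 2))
(6, 0, R8, (0, 2))
(7, 0, R2, (0, 1))
(7, 0, R7, (2,))
(7, 3, R6, (0, 2))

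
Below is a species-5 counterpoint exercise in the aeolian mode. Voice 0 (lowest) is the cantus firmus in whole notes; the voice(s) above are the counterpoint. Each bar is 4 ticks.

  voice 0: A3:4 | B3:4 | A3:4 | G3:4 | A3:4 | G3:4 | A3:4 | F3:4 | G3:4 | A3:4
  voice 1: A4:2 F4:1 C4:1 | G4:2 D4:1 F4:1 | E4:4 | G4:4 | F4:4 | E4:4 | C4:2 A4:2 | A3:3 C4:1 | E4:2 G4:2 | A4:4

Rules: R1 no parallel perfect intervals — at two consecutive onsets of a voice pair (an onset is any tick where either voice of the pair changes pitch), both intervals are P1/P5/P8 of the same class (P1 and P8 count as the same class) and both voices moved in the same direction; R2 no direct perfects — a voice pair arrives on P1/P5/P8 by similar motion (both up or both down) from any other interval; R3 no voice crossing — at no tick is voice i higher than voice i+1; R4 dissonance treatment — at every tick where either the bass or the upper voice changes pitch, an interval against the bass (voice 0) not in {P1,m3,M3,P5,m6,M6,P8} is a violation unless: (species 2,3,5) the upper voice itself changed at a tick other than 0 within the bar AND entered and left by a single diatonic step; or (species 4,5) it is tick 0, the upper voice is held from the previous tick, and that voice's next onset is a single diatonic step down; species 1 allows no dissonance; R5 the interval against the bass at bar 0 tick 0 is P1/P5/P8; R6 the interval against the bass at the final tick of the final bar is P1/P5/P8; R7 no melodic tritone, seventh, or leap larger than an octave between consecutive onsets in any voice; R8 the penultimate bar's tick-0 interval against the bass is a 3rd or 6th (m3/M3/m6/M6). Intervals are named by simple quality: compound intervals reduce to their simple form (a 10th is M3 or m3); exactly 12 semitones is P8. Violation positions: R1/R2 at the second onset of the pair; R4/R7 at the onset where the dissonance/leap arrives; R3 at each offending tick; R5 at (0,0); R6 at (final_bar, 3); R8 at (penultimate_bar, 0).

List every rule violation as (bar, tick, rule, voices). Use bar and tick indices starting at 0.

bar 0: v0=A3 v1=A4 downbeat P8
bar 1: v0=B3 v1=G4 downbeat m6
bar 2: v0=A3 v1=E4 downbeat P5
bar 3: v0=G3 v1=G4 downbeat P8
bar 4: v0=A3 v1=F4 downbeat m6
bar 5: v0=G3 v1=E4 downbeat M6
bar 6: v0=A3 v1=C4 downbeat m3
bar 7: v0=F3 v1=A3 downbeat M3
bar 8: v0=G3 v1=E4 downbeat M6
bar 9: v0=A3 v1=A4 downbeat P8
  -> R4 @ bar 1 tick 3 v(0, 1): B3/F4 TT untreated
  -> R2 @ bar 2 tick 0 v(0, 1): B3/F4 TT -> A3/E4 P5 similar
  -> R1 @ bar 9 tick 0 v(0, 1): G3/G4 P8 -> A3/A4 P8 similar

(1, 3, R4, (0, 1))
(2, 0, R2, (0, 1))
(9, 0, R1, (0, 1))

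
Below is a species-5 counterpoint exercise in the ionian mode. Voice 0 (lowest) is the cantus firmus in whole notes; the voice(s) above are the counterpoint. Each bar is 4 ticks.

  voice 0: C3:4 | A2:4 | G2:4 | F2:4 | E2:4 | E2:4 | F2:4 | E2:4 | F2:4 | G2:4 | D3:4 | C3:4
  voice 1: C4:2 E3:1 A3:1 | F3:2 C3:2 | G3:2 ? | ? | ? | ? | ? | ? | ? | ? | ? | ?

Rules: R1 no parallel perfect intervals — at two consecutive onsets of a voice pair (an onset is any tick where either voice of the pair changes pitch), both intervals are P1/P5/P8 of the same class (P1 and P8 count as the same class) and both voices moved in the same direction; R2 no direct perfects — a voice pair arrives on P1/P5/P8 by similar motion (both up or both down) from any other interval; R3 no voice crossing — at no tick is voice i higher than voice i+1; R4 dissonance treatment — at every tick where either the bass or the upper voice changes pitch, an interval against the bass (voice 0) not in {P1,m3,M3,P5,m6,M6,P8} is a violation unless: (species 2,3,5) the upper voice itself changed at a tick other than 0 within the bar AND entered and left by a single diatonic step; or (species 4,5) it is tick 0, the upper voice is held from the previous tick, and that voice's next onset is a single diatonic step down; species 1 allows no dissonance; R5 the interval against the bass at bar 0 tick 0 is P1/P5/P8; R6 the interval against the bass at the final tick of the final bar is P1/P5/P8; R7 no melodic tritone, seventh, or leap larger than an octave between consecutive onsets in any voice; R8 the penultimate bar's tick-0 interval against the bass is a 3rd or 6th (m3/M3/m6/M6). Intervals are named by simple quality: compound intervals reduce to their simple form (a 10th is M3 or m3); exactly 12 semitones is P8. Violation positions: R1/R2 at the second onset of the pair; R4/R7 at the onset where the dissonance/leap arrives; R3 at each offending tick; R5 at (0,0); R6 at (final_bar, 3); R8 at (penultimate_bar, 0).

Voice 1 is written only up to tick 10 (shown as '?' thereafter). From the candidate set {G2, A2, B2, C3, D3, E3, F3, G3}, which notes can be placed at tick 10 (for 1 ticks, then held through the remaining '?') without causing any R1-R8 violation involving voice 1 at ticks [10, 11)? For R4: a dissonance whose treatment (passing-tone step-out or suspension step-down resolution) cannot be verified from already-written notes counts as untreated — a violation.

{B2, D3, E3, G2, G3}

G2: legal
A2: violates R4,R7
B2: legal
C3: violates R4
D3: legal
E3: legal
F3: violates R4
G3: legal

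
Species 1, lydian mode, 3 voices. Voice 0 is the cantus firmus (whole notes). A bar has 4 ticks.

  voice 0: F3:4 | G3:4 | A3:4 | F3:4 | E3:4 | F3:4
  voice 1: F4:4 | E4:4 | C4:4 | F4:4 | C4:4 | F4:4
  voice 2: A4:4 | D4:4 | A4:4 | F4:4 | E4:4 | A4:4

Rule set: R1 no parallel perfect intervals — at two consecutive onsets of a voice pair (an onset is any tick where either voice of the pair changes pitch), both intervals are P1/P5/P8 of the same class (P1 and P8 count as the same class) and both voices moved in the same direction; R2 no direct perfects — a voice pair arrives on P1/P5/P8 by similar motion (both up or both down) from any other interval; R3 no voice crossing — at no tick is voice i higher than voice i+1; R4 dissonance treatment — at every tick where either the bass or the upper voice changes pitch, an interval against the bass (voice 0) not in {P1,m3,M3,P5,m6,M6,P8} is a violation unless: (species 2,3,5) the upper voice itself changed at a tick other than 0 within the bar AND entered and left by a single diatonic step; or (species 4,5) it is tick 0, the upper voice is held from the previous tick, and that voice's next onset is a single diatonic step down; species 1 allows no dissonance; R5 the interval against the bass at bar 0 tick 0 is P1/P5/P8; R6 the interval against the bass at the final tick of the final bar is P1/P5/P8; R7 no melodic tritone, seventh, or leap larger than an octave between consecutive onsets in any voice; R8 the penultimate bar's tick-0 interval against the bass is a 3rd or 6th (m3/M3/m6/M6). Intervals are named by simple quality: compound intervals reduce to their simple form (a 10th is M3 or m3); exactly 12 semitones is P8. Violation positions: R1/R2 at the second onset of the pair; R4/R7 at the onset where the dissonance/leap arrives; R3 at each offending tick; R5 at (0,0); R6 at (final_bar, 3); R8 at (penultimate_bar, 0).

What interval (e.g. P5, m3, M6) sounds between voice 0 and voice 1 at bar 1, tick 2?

M6

voice 0=G3 voice 1=E4 -> M6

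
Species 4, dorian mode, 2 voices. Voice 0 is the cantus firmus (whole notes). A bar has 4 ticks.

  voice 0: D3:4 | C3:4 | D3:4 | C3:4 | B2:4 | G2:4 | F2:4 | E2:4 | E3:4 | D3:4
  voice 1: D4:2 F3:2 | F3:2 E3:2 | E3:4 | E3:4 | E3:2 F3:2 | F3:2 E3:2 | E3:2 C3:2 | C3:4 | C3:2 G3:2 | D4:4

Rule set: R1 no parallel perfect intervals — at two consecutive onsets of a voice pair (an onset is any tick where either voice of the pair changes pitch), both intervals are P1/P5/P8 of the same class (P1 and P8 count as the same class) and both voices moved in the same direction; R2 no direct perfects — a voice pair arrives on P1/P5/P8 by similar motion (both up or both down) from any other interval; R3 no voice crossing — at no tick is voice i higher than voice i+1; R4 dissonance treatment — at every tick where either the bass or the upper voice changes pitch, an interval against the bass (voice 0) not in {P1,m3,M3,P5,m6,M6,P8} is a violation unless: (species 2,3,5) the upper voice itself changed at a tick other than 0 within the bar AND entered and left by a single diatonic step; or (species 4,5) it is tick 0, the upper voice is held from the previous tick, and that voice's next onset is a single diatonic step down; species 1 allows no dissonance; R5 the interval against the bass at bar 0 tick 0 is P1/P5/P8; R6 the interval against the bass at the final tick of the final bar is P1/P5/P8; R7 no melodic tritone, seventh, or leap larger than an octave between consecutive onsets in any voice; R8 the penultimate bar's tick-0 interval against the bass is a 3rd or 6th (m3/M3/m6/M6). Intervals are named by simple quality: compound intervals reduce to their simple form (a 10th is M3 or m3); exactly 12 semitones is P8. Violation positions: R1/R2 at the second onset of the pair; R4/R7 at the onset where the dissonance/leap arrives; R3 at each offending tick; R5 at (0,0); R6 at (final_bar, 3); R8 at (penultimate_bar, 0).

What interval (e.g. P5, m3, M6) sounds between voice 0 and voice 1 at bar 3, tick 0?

voice 0=C3 voice 1=E3 -> M3

M3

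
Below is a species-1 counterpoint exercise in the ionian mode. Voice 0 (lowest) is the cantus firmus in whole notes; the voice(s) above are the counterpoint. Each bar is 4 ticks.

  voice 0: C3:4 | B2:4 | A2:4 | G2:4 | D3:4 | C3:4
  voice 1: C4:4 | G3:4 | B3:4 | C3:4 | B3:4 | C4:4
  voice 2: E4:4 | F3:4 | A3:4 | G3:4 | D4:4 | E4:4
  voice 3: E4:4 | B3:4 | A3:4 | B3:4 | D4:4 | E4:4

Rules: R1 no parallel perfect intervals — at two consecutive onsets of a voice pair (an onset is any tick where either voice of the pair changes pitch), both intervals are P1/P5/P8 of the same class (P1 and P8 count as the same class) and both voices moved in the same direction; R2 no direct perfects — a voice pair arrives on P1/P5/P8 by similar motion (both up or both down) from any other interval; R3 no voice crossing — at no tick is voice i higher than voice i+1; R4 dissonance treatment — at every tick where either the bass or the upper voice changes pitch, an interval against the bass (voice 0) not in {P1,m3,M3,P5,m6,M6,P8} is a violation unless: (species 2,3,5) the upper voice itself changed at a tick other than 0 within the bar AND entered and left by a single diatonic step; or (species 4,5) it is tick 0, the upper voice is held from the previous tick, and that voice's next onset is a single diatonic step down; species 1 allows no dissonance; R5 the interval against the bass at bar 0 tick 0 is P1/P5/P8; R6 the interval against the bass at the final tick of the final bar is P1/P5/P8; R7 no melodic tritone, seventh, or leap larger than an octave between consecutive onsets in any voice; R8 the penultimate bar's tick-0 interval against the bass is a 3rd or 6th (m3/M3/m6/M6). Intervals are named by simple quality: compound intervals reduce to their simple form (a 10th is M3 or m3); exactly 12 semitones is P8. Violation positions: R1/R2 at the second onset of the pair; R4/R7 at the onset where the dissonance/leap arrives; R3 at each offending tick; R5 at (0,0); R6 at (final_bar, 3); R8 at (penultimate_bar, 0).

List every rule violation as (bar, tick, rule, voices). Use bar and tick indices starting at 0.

bar 0: v0=C3 v1=C4 v2=E4 v3=E4 downbeat M3
bar 1: v0=B2 v1=G3 v2=F3 v3=B3 downbeat P8
bar 2: v0=A2 v1=B3 v2=A3 v3=A3 downbeat P8
bar 3: v0=G2 v1=C3 v2=G3 v3=B3 downbeat M3
bar 4: v0=D3 v1=B3 v2=D4 v3=D4 downbeat P8
bar 5: v0=C3 v1=C4 v2=E4 v3=E4 downbeat M3
  -> R5 @ bar 0 tick 0 v(0, 2): opens on M3
  -> R5 @ bar 0 tick 0 v(0, 3): opens on M3
  -> R2 @ bar 1 tick 0 v(0, 3): C3/E4 M3 -> B2/B3 P8 similar
  -> R3 @ bar 1 tick 0 v(1, 2): G3 above F3
  -> R4 @ bar 1 tick 0 v(0, 2): B2/F3 TT untreated
  -> R7 @ bar 1 tick 0 v(2,): E4->F3 leap 11st
  -> R3 @ bar 1 tick 1 v(1, 2): G3 above F3
  -> R3 @ bar 1 tick 2 v(1, 2): G3 above F3
  -> R3 @ bar 1 tick 3 v(1, 2): G3 above F3
  -> R1 @ bar 2 tick 0 v(0, 3): B2/B3 P8 -> A2/A3 P8 similar
  -> R3 @ bar 2 tick 0 v(1, 2): B3 above A3
  -> R4 @ bar 2 tick 0 v(0, 1): A2/B3 M2 untreated
  -> R3 @ bar 2 tick 1 v(1, 2): B3 above A3
  -> R3 @ bar 2 tick 2 v(1, 2): B3 above A3
  -> R3 @ bar 2 tick 3 v(1, 2): B3 above A3
  -> R1 @ bar 3 tick 0 v(0, 2): A2/A3 P8 -> G2/G3 P8 similar
  -> R2 @ bar 3 tick 0 v(1, 2): B3/A3 M2 -> C3/G3 P5 similar
  -> R4 @ bar 3 tick 0 v(0, 1): G2/C3 P4 untreated
  -> R7 @ bar 3 tick 0 v(1,): B3->C3 leap 11st
  -> R1 @ bar 4 tick 0 v(0, 2): G2/G3 P8 -> D3/D4 P8 similar
  -> R2 @ bar 4 tick 0 v(0, 3): G2/B3 M3 -> D3/D4 P8 similar
  -> R2 @ bar 4 tick 0 v(2, 3): G3/B3 M3 -> D4/D4 P1 similar
  -> R7 @ bar 4 tick 0 v(1,): C3->B3 leap 11st
  -> R8 @ bar 4 tick 0 v(0, 2): penult P8 not 3rd/6th
  -> R8 @ bar 4 tick 0 v(0, 3): penult P8 not 3rd/6th
  -> R1 @ bar 5 tick 0 v(2, 3): D4/D4 P1 -> E4/E4 P1 similar
  -> R6 @ bar 5 tick 3 v(0, 2): closes on M3
  -> R6 @ bar 5 tick 3 v(0, 3): closes on M3

(0, 0, R5, (0, 2))
(0, 0, R5, (0, 3))
(1, 0, R2, (0, 3))
(1, 0, R3, (1, 2))
(1, 0, R4, (0, 2))
(1, 0, R7, (2,))
(1, 1, R3, (1, 2))
(1, 2, R3, (1, 2))
(1, 3, R3, (1, 2))
(2, 0, R1, (0, 3))
(2, 0, R3, (1, 2))
(2, 0, R4, (0, 1))
(2, 1, R3, (1, 2))
(2, 2, R3, (1, 2))
(2, 3, R3, (1, 2))
(3, 0, R1, (0, 2))
(3, 0, R2, (1, 2))
(3, 0, R4, (0, 1))
(3, 0, R7, (1,))
(4, 0, R1, (0, 2))
(4, 0, R2, (0, 3))
(4, 0, R2, (2, 3))
(4, 0, R7, (1,))
(4, 0, R8, (0, 2))
(4, 0, R8, (0, 3))
(5, 0, R1, (2, 3))
(5, 3, R6, (0, 2))
(5, 3, R6, (0, 3))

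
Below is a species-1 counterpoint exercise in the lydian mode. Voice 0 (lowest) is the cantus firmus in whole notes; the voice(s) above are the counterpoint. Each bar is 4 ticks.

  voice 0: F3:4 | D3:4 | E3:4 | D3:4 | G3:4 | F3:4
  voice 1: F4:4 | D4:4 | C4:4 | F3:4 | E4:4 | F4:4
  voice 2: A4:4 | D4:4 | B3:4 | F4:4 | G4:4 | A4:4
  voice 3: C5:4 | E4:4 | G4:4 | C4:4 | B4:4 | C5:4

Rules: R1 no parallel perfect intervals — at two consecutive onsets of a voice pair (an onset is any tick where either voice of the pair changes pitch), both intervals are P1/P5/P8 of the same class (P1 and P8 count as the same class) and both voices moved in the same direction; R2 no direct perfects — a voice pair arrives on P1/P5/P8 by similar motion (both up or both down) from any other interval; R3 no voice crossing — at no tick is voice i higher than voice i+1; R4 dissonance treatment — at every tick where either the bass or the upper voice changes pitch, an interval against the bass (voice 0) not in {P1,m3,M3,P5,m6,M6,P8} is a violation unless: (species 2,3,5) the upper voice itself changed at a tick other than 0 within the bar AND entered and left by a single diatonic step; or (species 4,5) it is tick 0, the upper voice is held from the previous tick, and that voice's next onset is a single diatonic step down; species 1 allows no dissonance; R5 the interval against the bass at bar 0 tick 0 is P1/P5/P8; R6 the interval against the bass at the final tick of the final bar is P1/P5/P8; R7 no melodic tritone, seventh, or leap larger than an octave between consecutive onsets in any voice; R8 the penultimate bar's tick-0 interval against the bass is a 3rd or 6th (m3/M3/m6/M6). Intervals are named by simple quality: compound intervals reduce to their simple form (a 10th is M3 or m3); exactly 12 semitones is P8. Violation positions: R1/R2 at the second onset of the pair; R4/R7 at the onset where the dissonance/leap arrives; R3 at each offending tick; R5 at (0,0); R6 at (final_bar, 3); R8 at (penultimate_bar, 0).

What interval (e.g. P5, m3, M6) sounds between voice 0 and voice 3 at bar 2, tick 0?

m3

voice 0=E3 voice 3=G4 -> m3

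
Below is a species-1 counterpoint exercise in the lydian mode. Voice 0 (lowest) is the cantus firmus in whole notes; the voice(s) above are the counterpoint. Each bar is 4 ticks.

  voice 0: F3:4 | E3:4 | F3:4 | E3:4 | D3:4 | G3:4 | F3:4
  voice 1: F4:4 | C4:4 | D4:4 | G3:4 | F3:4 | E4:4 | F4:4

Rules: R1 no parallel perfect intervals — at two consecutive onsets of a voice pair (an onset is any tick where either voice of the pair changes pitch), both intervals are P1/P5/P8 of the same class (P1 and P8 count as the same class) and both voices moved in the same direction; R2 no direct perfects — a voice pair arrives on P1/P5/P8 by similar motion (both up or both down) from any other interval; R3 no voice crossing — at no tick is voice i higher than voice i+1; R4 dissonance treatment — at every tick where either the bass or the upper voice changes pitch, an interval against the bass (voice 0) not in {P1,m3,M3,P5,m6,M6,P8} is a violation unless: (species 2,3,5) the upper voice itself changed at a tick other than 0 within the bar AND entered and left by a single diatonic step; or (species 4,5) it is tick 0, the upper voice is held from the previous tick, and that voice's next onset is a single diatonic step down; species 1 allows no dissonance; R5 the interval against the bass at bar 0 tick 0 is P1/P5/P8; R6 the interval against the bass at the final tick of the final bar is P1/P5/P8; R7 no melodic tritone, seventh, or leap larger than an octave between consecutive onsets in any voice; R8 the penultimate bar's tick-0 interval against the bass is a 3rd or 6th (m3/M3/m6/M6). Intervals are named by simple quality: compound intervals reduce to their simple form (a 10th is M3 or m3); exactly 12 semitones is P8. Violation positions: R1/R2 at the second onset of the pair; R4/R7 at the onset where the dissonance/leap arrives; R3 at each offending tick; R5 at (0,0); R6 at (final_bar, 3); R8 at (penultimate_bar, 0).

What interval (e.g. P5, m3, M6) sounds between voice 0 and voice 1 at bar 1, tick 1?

voice 0=E3 voice 1=C4 -> m6

m6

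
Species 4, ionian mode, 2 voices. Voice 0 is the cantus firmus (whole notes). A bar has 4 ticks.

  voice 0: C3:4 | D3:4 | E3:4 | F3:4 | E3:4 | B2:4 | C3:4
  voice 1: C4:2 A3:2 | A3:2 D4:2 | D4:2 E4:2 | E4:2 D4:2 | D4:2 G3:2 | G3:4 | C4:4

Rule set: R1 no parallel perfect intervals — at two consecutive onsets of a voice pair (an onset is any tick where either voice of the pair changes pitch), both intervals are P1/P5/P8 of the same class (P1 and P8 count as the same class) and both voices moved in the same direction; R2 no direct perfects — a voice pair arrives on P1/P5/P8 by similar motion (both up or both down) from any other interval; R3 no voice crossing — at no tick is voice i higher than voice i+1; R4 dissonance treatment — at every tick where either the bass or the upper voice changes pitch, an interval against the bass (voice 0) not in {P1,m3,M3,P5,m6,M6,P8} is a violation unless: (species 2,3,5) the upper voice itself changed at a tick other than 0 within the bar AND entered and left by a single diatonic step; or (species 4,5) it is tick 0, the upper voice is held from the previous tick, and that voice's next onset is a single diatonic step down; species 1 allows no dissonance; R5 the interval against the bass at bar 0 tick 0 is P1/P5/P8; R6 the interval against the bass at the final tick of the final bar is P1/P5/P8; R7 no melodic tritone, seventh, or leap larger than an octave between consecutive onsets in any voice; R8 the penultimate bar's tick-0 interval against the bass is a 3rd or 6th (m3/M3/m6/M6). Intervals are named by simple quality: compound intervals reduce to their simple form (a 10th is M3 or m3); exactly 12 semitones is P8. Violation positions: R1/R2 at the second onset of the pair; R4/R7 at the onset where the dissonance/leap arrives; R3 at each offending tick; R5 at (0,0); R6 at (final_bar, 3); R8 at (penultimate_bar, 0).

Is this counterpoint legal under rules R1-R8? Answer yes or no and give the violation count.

No (3 violations)

bar 0: v0=C3 v1=C4 (P8)
bar 1: v0=D3 v1=A3 (P5)
bar 2: v0=E3 v1=D4 (m7)
bar 3: v0=F3 v1=E4 (M7)
bar 4: v0=E3 v1=D4 (m7)
bar 5: v0=B2 v1=G3 (m6)
bar 6: v0=C3 v1=C4 (P8)
  R4 @ bar2.0: E3/D4 m7 untreated
  R4 @ bar4.0: E3/D4 m7 untreated
  R2 @ bar6.0: B2/G3 m6 -> C3/C4 P8 similar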